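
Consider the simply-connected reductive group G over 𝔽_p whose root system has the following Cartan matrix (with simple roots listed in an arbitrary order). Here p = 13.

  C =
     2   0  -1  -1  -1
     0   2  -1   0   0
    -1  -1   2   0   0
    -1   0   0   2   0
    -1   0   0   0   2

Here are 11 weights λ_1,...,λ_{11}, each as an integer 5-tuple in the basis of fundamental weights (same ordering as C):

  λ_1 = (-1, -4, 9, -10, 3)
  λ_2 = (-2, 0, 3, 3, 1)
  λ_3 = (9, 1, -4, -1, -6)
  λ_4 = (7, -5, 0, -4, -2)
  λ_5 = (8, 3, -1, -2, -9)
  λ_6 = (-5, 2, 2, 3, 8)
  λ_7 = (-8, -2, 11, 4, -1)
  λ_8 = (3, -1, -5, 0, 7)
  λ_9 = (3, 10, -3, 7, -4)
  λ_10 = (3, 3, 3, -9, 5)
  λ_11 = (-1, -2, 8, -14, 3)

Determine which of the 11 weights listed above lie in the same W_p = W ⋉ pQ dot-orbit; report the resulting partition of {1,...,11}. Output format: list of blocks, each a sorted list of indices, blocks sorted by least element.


Root system D_5: the 5×5 matrix C matches after relabeling.

Each λ_j+ρ reduced to Ā_13; 5-tuples below use C's row order:

  λ_1 → (2, 1, 1, 0, 5);  λ_2 → (1, 1, 3, 3, 1);  λ_3 → (2, 1, 1, 0, 5);  λ_4 → (1, 1, 3, 3, 1);  λ_5 → (0, 4, 0, 1, 8);  λ_6 → (2, 1, 1, 0, 5);  λ_7 → (2, 1, 1, 0, 5);  λ_8 → (0, 4, 0, 1, 8);  λ_9 → (2, 1, 1, 0, 5);  λ_10 → (1, 1, 3, 3, 1);  λ_11 → (0, 4, 0, 1, 8)

These 11 weights hit 3 W_13-dot-orbits; sizes (5, 3, 3):

[[1, 3, 6, 7, 9], [2, 4, 10], [5, 8, 11]]


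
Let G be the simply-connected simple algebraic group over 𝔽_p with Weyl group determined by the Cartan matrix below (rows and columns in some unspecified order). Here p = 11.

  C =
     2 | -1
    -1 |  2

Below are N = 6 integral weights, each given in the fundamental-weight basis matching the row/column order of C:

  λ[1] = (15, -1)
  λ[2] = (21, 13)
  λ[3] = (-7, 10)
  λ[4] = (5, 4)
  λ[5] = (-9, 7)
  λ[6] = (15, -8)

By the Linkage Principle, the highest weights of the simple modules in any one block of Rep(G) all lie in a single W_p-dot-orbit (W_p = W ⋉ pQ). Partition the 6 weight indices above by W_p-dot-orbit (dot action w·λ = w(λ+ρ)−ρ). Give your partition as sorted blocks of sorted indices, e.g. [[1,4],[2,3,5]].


Cartan matrix: type A_2 (|W|=6); un-permuting the 2 rows.

Alcove-folded reps (p=11, 6 weights, presented ϖ-order):

  λ_1+ρ ↦ (6, 5);  λ_2+ρ ↦ (8, 0);  λ_3+ρ ↦ (6, 5);  λ_4+ρ ↦ (6, 5);  λ_5+ρ ↦ (8, 0);  λ_6+ρ ↦ (4, 2)

These 6 weights hit 3 W_11-dot-orbits; sizes (3, 2, 1):

[[1, 3, 4], [2, 5], [6]]


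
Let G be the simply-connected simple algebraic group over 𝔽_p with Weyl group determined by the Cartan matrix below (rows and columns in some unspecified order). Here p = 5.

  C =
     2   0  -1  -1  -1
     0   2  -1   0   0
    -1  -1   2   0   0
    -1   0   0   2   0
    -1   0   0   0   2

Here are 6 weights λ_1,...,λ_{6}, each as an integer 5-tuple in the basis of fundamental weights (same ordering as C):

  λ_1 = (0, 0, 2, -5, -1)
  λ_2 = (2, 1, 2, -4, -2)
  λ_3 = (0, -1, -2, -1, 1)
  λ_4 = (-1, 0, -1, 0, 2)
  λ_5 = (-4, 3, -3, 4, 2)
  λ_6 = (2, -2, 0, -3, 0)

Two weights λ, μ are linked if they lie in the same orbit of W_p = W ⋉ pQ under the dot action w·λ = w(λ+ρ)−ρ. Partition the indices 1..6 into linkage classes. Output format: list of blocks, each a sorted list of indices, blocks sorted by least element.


Dynkin diagram of C (from the 8 off-diagonal −1 entries): D_5.

λ_j+ρ reflected into Ā_5 (⟨·,θ^∨⟩≤5); 5-tuples as given:

    1: (0, 1, 0, 1, 3)
    2: (0, 1, 0, 0, 2)
    3: (0, 1, 0, 0, 2)
    4: (0, 1, 0, 1, 3)
    5: (0, 1, 0, 0, 2)
    6: (0, 0, 1, 2, 1)

Linkage partition of the 6 weights (3 classes, p=5):

[[1, 4], [2, 3, 5], [6]]


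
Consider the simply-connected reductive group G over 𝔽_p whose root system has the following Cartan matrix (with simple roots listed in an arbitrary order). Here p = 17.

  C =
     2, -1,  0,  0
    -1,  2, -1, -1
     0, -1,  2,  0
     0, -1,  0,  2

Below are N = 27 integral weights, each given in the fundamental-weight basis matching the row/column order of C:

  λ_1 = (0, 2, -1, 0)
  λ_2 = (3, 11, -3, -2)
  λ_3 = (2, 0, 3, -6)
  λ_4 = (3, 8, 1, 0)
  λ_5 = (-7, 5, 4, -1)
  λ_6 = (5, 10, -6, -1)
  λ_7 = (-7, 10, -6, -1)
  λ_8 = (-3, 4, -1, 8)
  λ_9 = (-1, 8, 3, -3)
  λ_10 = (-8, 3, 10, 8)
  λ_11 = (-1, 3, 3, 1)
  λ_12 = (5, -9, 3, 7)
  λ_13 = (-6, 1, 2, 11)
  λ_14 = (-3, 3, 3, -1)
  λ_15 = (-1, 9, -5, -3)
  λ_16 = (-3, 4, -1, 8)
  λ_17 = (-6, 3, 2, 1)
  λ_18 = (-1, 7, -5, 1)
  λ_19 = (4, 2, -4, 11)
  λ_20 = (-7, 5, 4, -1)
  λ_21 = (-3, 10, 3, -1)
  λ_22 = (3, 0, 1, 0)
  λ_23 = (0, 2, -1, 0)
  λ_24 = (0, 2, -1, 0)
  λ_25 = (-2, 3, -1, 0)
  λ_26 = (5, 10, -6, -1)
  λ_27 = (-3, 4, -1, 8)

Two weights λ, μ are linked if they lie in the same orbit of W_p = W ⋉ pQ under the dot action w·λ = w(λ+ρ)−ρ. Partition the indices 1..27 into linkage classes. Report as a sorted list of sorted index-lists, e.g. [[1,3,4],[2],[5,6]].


Type D_4, rank 4, |W|=192; reorder rows/cols to standard.

Alcove-folded reps (p=17, 27 weights, presented ϖ-order):

    λ_1+ρ ↦ (1, 3, 0, 1)
    λ_2+ρ ↦ (4, 1, 2, 1)
    λ_3+ρ ↦ (1, 3, 0, 1)
    λ_4+ρ ↦ (4, 1, 2, 1)
    λ_5+ρ ↦ (6, 0, 5, 0)
    λ_6+ρ ↦ (6, 0, 5, 0)
    λ_7+ρ ↦ (6, 0, 5, 0)
    λ_8+ρ ↦ (2, 3, 0, 9)
    λ_9+ρ ↦ (0, 4, 4, 2)
    λ_10+ρ ↦ (0, 4, 4, 2)
    λ_11+ρ ↦ (0, 4, 4, 2)
    λ_12+ρ ↦ (2, 2, 4, 0)
    λ_13+ρ ↦ (2, 3, 0, 9)
    λ_14+ρ ↦ (2, 2, 4, 0)
    λ_15+ρ ↦ (0, 4, 4, 2)
    λ_16+ρ ↦ (2, 3, 0, 9)
    λ_17+ρ ↦ (4, 1, 2, 1)
    λ_18+ρ ↦ (0, 4, 4, 2)
    λ_19+ρ ↦ (2, 3, 0, 9)
    λ_20+ρ ↦ (6, 0, 5, 0)
    λ_21+ρ ↦ (2, 2, 4, 0)
    λ_22+ρ ↦ (4, 1, 2, 1)
    λ_23+ρ ↦ (1, 3, 0, 1)
    λ_24+ρ ↦ (1, 3, 0, 1)
    λ_25+ρ ↦ (1, 3, 0, 1)
    λ_26+ρ ↦ (6, 0, 5, 0)
    λ_27+ρ ↦ (2, 3, 0, 9)

6 distinct reps among the 27 weights ⇒ 6 W_17-linkage classes:

[[1, 3, 23, 24, 25], [2, 4, 17, 22], [5, 6, 7, 20, 26], [8, 13, 16, 19, 27], [9, 10, 11, 15, 18], [12, 14, 21]]


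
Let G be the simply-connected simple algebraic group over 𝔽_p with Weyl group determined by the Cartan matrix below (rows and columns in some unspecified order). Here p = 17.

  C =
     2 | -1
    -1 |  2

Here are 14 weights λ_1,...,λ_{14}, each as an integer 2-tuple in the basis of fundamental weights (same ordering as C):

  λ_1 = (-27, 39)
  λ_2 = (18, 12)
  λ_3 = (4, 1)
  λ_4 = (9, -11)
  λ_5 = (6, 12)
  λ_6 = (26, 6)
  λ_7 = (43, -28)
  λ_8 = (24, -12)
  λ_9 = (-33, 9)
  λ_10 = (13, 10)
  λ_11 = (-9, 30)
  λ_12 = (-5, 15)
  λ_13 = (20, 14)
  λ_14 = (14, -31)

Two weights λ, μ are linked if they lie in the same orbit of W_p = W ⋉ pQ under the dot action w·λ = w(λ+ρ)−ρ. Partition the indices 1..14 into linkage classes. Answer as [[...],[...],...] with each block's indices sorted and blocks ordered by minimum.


C ↔ A_2 under row/col permutation; |W(A_2)| = 6.

Alcove-folded reps (p=17, 14 weights, presented ϖ-order):

  λ_1 → (6, 3) · λ_2 → (2, 2) · λ_3 → (5, 2) · λ_4 → (0, 10) · λ_5 → (4, 10) · λ_6 → (0, 10) · λ_7 → (0, 10) · λ_8 → (6, 3) · λ_9 → (5, 2) · λ_10 → (6, 3) · λ_11 → (6, 3) · λ_12 → (4, 12) · λ_13 → (2, 2) · λ_14 → (2, 2)

These 14 weights hit 6 W_17-dot-orbits; sizes (4, 3, 2, 3, 1, 1):

[[1, 8, 10, 11], [2, 13, 14], [3, 9], [4, 6, 7], [5], [12]]


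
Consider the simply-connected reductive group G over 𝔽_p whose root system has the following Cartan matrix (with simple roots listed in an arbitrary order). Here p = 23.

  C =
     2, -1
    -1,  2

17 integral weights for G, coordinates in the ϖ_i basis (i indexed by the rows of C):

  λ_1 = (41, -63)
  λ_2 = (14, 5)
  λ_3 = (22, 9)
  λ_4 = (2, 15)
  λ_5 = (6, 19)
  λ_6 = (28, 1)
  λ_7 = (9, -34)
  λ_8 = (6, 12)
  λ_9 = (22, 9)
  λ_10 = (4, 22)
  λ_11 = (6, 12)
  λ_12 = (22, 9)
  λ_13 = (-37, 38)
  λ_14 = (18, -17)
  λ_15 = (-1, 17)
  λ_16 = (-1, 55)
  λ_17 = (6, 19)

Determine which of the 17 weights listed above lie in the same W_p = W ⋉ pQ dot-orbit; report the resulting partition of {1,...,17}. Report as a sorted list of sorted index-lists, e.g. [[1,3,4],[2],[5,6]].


Cartan matrix: type A_2 (|W|=6); un-permuting the 2 rows.

Each λ_j+ρ reduced to Ā_23; 2-tuples below use C's row order:

  1: (3, 16) · 2: (15, 6) · 3: (13, 0) · 4: (3, 16) · 5: (3, 16) · 6: (15, 6) · 7: (13, 0) · 8: (7, 13) · 9: (13, 0) · 10: (0, 18) · 11: (7, 13) · 12: (13, 0) · 13: (7, 13) · 14: (3, 16) · 15: (0, 18) · 16: (13, 0) · 17: (3, 16)

Partition of {1..17} into 5 W_23-dot-orbits:

[[1, 4, 5, 14, 17], [2, 6], [3, 7, 9, 12, 16], [8, 11, 13], [10, 15]]


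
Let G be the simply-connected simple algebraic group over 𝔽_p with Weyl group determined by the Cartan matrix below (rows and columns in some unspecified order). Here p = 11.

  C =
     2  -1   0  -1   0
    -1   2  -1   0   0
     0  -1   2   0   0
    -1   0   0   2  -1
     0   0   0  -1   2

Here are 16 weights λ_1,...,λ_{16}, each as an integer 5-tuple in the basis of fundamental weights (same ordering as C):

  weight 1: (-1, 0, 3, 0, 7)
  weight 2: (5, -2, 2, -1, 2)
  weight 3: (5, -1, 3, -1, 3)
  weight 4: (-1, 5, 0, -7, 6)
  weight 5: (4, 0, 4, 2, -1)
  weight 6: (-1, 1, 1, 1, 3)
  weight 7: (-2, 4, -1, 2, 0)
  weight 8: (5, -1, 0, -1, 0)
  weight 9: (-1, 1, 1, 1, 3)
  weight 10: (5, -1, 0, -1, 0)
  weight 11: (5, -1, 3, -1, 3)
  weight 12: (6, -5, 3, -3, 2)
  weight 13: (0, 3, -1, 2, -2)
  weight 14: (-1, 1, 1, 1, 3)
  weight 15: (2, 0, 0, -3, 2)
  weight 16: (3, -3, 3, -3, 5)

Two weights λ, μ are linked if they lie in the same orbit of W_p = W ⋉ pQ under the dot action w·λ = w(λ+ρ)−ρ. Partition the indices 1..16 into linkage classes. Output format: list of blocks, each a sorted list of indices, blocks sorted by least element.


Cartan matrix: type A_5 (|W|=720); un-permuting the 5 rows.

Each λ_j+ρ reduced to Ā_11; 5-tuples below use C's row order:

  λ_1+ρ ↦ (0, 1, 1, 1, 5) · λ_2+ρ ↦ (5, 1, 2, 0, 3) · λ_3+ρ ↦ (6, 0, 1, 0, 1) · λ_4+ρ ↦ (6, 0, 1, 0, 1) · λ_5+ρ ↦ (5, 1, 2, 0, 3) · λ_6+ρ ↦ (0, 2, 2, 2, 4) · λ_7+ρ ↦ (1, 4, 0, 2, 1) · λ_8+ρ ↦ (6, 0, 1, 0, 1) · λ_9+ρ ↦ (0, 2, 2, 2, 4) · λ_10+ρ ↦ (6, 0, 1, 0, 1) · λ_11+ρ ↦ (6, 0, 1, 0, 1) · λ_12+ρ ↦ (1, 4, 0, 2, 1) · λ_13+ρ ↦ (1, 4, 0, 2, 1) · λ_14+ρ ↦ (0, 2, 2, 2, 4) · λ_15+ρ ↦ (1, 1, 1, 2, 1) · λ_16+ρ ↦ (0, 2, 2, 2, 4)

Partition of {1..16} into 6 W_11-dot-orbits:

[[1], [2, 5], [3, 4, 8, 10, 11], [6, 9, 14, 16], [7, 12, 13], [15]]


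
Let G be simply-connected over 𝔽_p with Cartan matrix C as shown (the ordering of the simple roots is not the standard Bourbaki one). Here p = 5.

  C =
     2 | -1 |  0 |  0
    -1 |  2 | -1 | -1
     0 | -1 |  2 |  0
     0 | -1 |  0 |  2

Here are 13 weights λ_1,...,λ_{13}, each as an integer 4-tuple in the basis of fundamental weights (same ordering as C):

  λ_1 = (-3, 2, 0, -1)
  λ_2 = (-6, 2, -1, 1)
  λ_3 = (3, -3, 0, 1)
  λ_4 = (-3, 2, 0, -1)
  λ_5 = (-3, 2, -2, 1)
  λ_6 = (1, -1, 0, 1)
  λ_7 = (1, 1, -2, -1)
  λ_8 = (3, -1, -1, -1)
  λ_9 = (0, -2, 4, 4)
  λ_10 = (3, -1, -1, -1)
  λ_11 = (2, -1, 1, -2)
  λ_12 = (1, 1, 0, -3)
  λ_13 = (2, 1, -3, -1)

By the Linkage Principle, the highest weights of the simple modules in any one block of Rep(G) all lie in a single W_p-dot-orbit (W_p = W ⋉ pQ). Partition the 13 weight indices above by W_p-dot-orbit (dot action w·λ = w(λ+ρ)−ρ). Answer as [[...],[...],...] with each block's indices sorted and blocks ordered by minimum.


D_4 Cartan matrix, 4 simple roots permuted; ρ=(1,1,1,1).

W_5-reps of the 13 weights in Ā_5 (same 4-coord order as C):

  [1] (2, 1, 1, 0)
  [2] (3, 0, 2, 0)
  [3] (2, 1, 1, 0)
  [4] (2, 1, 1, 0)
  [5] (2, 0, 1, 2)
  [6] (2, 0, 1, 2)
  [7] (2, 1, 1, 0)
  [8] (4, 0, 0, 0)
  [9] (4, 0, 0, 0)
  [10] (4, 0, 0, 0)
  [11] (2, 1, 1, 0)
  [12] (2, 0, 1, 2)
  [13] (3, 0, 2, 0)

These 13 weights hit 4 W_5-dot-orbits; sizes (5, 2, 3, 3):

[[1, 3, 4, 7, 11], [2, 13], [5, 6, 12], [8, 9, 10]]


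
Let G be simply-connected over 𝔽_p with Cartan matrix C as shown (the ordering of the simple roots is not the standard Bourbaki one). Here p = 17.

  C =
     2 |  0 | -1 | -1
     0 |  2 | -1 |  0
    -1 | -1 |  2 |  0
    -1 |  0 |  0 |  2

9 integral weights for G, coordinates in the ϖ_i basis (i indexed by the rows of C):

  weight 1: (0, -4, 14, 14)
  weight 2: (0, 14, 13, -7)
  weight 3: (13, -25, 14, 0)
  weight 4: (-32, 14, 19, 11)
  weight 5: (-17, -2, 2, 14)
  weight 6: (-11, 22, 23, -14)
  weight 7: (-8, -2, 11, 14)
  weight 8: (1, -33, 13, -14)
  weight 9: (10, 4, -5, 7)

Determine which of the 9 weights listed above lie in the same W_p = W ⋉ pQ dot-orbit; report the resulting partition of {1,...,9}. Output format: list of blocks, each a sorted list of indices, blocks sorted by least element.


C ↔ A_4 under row/col permutation; |W(A_4)| = 120.

Ā_17 reps of the 9 weights (A_4, coords as presented):

  λ_1+ρ ↦ (1, 11, 1, 1)
  λ_2+ρ ↦ (7, 2, 2, 5)
  λ_3+ρ ↦ (7, 2, 2, 5)
  λ_4+ρ ↦ (1, 11, 1, 1)
  λ_5+ρ ↦ (1, 13, 1, 1)
  λ_6+ρ ↦ (6, 3, 1, 4)
  λ_7+ρ ↦ (7, 2, 2, 5)
  λ_8+ρ ↦ (1, 11, 1, 1)
  λ_9+ρ ↦ (7, 2, 2, 5)

Linkage partition of the 9 weights (4 classes, p=17):

[[1, 4, 8], [2, 3, 7, 9], [5], [6]]


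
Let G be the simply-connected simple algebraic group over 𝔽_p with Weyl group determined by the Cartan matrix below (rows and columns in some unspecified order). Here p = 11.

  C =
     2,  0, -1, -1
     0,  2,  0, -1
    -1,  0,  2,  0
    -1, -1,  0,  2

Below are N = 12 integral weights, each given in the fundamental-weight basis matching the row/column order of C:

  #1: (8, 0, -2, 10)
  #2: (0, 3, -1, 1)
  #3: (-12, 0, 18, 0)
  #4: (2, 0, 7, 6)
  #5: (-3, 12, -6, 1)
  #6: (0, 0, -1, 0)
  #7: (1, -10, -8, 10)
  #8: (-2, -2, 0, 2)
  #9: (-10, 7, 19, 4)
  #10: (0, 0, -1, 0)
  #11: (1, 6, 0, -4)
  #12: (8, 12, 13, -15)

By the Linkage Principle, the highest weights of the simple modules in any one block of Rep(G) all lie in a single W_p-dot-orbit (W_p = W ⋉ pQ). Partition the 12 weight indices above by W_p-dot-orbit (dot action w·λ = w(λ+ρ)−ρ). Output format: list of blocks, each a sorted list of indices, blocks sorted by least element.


A_4 Cartan matrix, 4 simple roots permuted; ρ=(1,1,1,1).

Folding the 12 weights λ_j+ρ into Ā_11 (reps in the given 4-coord order):

  [1] (1, 1, 0, 1) · [2] (1, 4, 0, 2) · [3] (1, 1, 0, 1) · [4] (3, 7, 0, 0) · [5] (2, 4, 0, 3) · [6] (1, 1, 0, 1) · [7] (2, 4, 0, 3) · [8] (1, 1, 0, 1) · [9] (2, 4, 0, 3) · [10] (1, 1, 0, 1) · [11] (1, 4, 0, 2) · [12] (1, 6, 0, 2)

Linkage partition of the 12 weights (5 classes, p=11):

[[1, 3, 6, 8, 10], [2, 11], [4], [5, 7, 9], [12]]


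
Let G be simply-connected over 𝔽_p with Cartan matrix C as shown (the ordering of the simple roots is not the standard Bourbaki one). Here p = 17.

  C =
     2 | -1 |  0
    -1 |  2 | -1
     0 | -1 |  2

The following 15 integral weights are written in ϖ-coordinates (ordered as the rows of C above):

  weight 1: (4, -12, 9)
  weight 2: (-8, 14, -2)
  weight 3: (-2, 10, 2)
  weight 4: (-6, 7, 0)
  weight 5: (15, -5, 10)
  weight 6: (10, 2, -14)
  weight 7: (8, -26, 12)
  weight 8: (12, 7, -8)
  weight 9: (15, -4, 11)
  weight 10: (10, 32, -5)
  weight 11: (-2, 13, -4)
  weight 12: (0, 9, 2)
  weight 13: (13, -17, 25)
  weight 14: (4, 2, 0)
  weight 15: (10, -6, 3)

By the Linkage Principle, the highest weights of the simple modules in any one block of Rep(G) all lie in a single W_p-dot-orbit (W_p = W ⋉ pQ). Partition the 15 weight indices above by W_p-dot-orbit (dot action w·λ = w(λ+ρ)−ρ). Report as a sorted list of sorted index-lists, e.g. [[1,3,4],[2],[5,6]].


A_3 Cartan matrix, 3 simple roots permuted; ρ=(1,1,1).

Alcove-folded reps (p=17, 15 weights, presented ϖ-order):

    λ_1+ρ ↦ (6, 4, 1)
    λ_2+ρ ↦ (7, 7, 1)
    λ_3+ρ ↦ (1, 10, 3)
    λ_4+ρ ↦ (5, 3, 1)
    λ_5+ρ ↦ (6, 4, 1)
    λ_6+ρ ↦ (1, 10, 3)
    λ_7+ρ ↦ (5, 3, 1)
    λ_8+ρ ↦ (9, 1, 3)
    λ_9+ρ ↦ (5, 3, 1)
    λ_10+ρ ↦ (6, 4, 1)
    λ_11+ρ ↦ (1, 10, 3)
    λ_12+ρ ↦ (1, 10, 3)
    λ_13+ρ ↦ (7, 7, 1)
    λ_14+ρ ↦ (5, 3, 1)
    λ_15+ρ ↦ (6, 4, 1)

Linkage partition of the 15 weights (5 classes, p=17):

[[1, 5, 10, 15], [2, 13], [3, 6, 11, 12], [4, 7, 9, 14], [8]]


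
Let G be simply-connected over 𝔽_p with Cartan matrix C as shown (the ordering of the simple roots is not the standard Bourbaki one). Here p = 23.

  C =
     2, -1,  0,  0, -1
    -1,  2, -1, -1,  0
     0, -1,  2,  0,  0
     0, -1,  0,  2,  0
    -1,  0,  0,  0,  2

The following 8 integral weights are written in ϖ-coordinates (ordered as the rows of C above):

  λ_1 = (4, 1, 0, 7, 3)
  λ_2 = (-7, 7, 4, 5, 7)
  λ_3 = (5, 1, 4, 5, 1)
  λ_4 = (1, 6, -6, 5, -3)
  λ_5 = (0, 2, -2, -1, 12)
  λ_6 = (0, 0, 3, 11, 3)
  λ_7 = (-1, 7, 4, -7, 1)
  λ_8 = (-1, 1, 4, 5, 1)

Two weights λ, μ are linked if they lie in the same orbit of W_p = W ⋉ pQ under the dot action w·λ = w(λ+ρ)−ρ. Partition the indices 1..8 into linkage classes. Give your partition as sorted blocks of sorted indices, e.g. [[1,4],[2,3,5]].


D_5 Cartan matrix, 5 simple roots permuted; ρ=(1,1,1,1,1).

λ_j+ρ reflected into Ā_23 (⟨·,θ^∨⟩≤23); 5-tuples as given:

    1: (1, 2, 1, 8, 4)
    2: (0, 2, 5, 6, 2)
    3: (0, 2, 5, 6, 2)
    4: (0, 2, 5, 6, 2)
    5: (1, 2, 1, 0, 13)
    6: (0, 1, 4, 12, 4)
    7: (0, 2, 5, 6, 2)
    8: (0, 2, 5, 6, 2)

These 8 weights hit 4 W_23-dot-orbits; sizes (1, 5, 1, 1):

[[1], [2, 3, 4, 7, 8], [5], [6]]


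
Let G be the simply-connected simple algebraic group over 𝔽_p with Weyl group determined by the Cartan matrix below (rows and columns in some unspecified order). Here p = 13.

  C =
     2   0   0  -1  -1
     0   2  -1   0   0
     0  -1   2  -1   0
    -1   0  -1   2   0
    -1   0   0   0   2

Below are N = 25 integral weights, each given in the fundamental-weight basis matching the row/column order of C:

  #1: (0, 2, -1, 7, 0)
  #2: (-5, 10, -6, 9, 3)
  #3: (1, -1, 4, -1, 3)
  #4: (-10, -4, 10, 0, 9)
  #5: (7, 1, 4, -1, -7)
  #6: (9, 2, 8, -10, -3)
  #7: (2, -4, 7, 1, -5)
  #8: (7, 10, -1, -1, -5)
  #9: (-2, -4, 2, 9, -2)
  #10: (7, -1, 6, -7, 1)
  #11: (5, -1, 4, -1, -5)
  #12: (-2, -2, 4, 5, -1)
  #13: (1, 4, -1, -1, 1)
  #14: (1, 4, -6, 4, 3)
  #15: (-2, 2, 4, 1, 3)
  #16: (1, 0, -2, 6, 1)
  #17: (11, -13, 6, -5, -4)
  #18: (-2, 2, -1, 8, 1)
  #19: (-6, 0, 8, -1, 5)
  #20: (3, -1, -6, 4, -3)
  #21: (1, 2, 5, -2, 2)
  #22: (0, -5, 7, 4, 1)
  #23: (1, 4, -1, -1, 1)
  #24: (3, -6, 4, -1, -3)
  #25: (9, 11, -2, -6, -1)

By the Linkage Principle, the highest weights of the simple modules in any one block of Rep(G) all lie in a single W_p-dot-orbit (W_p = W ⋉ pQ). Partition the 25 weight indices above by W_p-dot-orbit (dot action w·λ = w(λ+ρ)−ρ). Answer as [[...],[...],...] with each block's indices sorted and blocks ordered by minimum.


C ↔ A_5 under row/col permutation; |W(A_5)| = 720.

Alcove-folded reps (p=13, 25 weights, presented ϖ-order):

  [1] (1, 3, 0, 8, 1)
  [2] (1, 3, 5, 1, 3)
  [3] (2, 0, 5, 0, 4)
  [4] (1, 3, 0, 8, 1)
  [5] (2, 0, 5, 0, 4)
  [6] (1, 3, 0, 8, 1)
  [7] (1, 3, 5, 1, 3)
  [8] (2, 5, 0, 0, 2)
  [9] (1, 3, 0, 8, 1)
  [10] (2, 0, 1, 6, 2)
  [11] (2, 0, 5, 0, 4)
  [12] (0, 1, 4, 5, 1)
  [13] (2, 5, 0, 0, 2)
  [14] (2, 0, 5, 0, 4)
  [15] (1, 3, 5, 1, 3)
  [16] (2, 0, 1, 6, 2)
  [17] (0, 1, 4, 5, 1)
  [18] (1, 3, 0, 8, 1)
  [19] (0, 1, 4, 5, 1)
  [20] (2, 5, 0, 0, 2)
  [21] (1, 3, 5, 1, 3)
  [22] (0, 1, 4, 5, 1)
  [23] (2, 5, 0, 0, 2)
  [24] (2, 5, 0, 0, 2)
  [25] (1, 3, 5, 1, 3)

6 distinct reps among the 25 weights ⇒ 6 W_13-linkage classes:

[[1, 4, 6, 9, 18], [2, 7, 15, 21, 25], [3, 5, 11, 14], [8, 13, 20, 23, 24], [10, 16], [12, 17, 19, 22]]


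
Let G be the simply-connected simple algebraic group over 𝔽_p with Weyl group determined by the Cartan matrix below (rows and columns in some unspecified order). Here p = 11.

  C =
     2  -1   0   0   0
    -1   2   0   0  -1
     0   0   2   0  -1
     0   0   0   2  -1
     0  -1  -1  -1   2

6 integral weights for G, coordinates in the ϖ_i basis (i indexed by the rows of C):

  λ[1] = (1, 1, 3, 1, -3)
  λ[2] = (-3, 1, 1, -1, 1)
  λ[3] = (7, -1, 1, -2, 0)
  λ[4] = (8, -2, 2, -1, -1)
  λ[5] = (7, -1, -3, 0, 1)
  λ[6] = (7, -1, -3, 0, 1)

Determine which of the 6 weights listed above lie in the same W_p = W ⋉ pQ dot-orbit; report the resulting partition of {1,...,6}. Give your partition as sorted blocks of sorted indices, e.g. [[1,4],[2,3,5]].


D_5 Cartan matrix, 5 simple roots permuted; ρ=(1,1,1,1,1).

Ā_11 reps of the 6 weights (D_5, coords as presented):

    1: (2, 0, 2, 0, 2)
    2: (2, 0, 2, 0, 2)
    3: (8, 0, 2, 1, 0)
    4: (8, 0, 2, 1, 0)
    5: (8, 0, 2, 1, 0)
    6: (8, 0, 2, 1, 0)

These 6 weights hit 2 W_11-dot-orbits; sizes (2, 4):

[[1, 2], [3, 4, 5, 6]]


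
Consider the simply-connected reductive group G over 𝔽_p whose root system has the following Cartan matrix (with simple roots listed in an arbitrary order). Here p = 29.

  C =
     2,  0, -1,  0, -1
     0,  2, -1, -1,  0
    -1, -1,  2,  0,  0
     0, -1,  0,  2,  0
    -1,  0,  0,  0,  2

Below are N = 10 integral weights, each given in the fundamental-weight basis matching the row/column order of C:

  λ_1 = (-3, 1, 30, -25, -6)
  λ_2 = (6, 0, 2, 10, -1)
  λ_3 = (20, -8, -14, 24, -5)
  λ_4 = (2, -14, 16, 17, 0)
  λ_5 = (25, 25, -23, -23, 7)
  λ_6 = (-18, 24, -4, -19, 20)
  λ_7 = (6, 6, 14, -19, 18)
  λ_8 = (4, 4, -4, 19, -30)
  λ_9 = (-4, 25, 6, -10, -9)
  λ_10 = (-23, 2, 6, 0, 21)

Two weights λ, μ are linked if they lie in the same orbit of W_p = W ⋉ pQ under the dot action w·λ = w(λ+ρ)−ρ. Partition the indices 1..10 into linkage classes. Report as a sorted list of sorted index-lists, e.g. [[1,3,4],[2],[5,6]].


C ↔ A_5 under row/col permutation; |W(A_5)| = 720.

λ_j+ρ reflected into Ā_29 (⟨·,θ^∨⟩≤29); 5-tuples as given:

  λ_1+ρ ↦ (3, 20, 2, 2, 2)
  λ_2+ρ ↦ (7, 1, 3, 11, 0)
  λ_3+ρ ↦ (3, 13, 4, 5, 1)
  λ_4+ρ ↦ (3, 13, 4, 5, 1)
  λ_5+ρ ↦ (3, 13, 4, 5, 1)
  λ_6+ρ ↦ (3, 13, 4, 5, 1)
  λ_7+ρ ↦ (7, 1, 3, 11, 0)
  λ_8+ρ ↦ (3, 20, 2, 2, 2)
  λ_9+ρ ↦ (3, 13, 4, 5, 1)
  λ_10+ρ ↦ (7, 1, 3, 11, 0)

Grouping the 10 weights by Ā_29-representative: 3 linkage classes.

[[1, 8], [2, 7, 10], [3, 4, 5, 6, 9]]


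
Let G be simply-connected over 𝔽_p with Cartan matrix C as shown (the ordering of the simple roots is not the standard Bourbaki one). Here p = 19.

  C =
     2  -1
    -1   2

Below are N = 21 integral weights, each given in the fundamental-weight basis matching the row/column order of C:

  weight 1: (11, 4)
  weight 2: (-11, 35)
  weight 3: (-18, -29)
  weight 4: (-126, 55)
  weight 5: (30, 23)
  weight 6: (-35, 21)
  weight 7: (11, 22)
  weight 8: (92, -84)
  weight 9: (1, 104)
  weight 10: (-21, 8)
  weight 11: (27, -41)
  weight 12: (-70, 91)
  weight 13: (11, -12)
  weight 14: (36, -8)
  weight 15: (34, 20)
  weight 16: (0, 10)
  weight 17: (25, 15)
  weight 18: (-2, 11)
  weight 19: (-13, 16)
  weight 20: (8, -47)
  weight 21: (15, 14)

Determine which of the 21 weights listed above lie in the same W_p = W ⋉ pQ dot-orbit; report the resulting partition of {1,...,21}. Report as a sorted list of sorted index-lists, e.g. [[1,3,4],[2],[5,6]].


Root system A_2: the 2×2 matrix C matches after relabeling.

Each λ_j+ρ reduced to Ā_19; 2-tuples below use C's row order:

  λ_1 → (12, 5)
  λ_2 → (7, 2)
  λ_3 → (7, 2)
  λ_4 → (1, 11)
  λ_5 → (12, 5)
  λ_6 → (4, 3)
  λ_7 → (4, 3)
  λ_8 → (7, 2)
  λ_9 → (7, 2)
  λ_10 → (8, 10)
  λ_11 → (7, 2)
  λ_12 → (4, 3)
  λ_13 → (1, 11)
  λ_14 → (1, 11)
  λ_15 → (16, 2)
  λ_16 → (1, 11)
  λ_17 → (4, 3)
  λ_18 → (1, 11)
  λ_19 → (12, 5)
  λ_20 → (8, 10)
  λ_21 → (4, 3)

These 21 weights hit 6 W_19-dot-orbits; sizes (3, 5, 5, 5, 2, 1):

[[1, 5, 19], [2, 3, 8, 9, 11], [4, 13, 14, 16, 18], [6, 7, 12, 17, 21], [10, 20], [15]]


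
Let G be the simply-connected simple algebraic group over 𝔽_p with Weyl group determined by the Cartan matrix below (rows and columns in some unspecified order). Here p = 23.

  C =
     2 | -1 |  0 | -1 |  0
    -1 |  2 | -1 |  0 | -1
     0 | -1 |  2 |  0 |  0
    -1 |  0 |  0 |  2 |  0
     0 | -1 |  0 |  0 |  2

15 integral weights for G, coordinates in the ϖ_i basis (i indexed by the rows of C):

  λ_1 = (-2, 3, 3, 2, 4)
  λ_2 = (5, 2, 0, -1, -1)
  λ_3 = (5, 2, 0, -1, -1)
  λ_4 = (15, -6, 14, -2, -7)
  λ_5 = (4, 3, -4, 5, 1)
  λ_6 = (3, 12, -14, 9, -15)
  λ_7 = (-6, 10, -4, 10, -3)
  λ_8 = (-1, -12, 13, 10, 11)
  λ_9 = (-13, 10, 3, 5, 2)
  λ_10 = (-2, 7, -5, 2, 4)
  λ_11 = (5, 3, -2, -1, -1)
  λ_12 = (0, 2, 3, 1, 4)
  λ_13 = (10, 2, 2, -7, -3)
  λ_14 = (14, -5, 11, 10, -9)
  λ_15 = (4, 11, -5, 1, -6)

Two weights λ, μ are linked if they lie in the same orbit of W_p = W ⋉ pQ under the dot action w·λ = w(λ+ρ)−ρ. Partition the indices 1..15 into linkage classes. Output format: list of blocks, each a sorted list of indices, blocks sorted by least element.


Root system D_5: the 5×5 matrix C matches after relabeling.

Each λ_j+ρ reduced to Ā_23; 5-tuples below use C's row order:

  λ_1 → (1, 3, 4, 2, 5)
  λ_2 → (6, 3, 1, 0, 0)
  λ_3 → (6, 3, 1, 0, 0)
  λ_4 → (1, 3, 4, 2, 5)
  λ_5 → (5, 1, 3, 6, 2)
  λ_6 → (6, 3, 1, 0, 0)
  λ_7 → (5, 1, 3, 6, 2)
  λ_8 → (8, 0, 3, 0, 1)
  λ_9 → (5, 1, 3, 6, 2)
  λ_10 → (1, 3, 4, 2, 5)
  λ_11 → (6, 3, 1, 0, 0)
  λ_12 → (1, 3, 4, 2, 5)
  λ_13 → (5, 1, 3, 6, 2)
  λ_14 → (8, 0, 3, 0, 1)
  λ_15 → (1, 3, 4, 2, 5)

Grouping the 15 weights by Ā_23-representative: 4 linkage classes.

[[1, 4, 10, 12, 15], [2, 3, 6, 11], [5, 7, 9, 13], [8, 14]]


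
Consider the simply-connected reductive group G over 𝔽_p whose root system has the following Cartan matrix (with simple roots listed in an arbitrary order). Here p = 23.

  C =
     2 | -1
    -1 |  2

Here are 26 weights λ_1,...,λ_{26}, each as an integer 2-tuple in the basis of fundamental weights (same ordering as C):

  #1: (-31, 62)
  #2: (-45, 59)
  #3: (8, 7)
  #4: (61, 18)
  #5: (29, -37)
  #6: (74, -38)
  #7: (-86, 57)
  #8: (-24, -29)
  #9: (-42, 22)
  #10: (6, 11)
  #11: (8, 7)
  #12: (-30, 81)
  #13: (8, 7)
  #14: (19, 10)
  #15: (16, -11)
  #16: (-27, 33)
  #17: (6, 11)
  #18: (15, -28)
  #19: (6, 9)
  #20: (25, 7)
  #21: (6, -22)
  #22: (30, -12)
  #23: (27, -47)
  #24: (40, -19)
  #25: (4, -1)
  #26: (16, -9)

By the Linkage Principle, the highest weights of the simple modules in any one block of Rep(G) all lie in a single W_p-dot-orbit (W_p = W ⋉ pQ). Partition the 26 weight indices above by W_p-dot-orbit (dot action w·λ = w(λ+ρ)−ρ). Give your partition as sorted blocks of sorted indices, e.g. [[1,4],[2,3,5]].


Type A_2, rank 2, |W|=6; reorder rows/cols to standard.

W_23-reps of the 26 weights in Ā_23 (same 2-coord order as C):

  [1] (7, 10);  [2] (14, 7);  [3] (9, 8);  [4] (7, 12);  [5] (7, 10);  [6] (9, 8);  [7] (7, 12);  [8] (5, 0);  [9] (5, 0);  [10] (7, 12);  [11] (9, 8);  [12] (7, 10);  [13] (9, 8);  [14] (12, 3);  [15] (7, 10);  [16] (12, 3);  [17] (7, 12);  [18] (7, 12);  [19] (7, 10);  [20] (12, 3);  [21] (14, 7);  [22] (12, 3);  [23] (5, 0);  [24] (5, 0);  [25] (5, 0);  [26] (9, 8)

Partition of {1..26} into 6 W_23-dot-orbits:

[[1, 5, 12, 15, 19], [2, 21], [3, 6, 11, 13, 26], [4, 7, 10, 17, 18], [8, 9, 23, 24, 25], [14, 16, 20, 22]]


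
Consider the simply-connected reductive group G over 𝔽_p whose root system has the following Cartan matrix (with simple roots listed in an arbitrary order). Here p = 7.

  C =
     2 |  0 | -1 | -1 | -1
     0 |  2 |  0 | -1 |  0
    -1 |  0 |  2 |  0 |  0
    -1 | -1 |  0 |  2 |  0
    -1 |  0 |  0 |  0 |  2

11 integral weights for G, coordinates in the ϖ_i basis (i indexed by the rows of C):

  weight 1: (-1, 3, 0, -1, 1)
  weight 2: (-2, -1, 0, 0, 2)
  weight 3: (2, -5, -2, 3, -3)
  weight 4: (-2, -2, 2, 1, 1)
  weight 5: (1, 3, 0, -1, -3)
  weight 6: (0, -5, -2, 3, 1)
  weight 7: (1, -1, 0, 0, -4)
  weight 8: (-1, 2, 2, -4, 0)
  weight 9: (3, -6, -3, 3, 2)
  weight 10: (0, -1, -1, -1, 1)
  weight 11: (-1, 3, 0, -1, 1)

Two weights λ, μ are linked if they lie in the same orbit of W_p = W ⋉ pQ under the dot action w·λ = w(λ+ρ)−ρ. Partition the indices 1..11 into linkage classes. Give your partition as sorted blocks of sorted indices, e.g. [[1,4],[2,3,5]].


Type D_5, rank 5, |W|=1920; reorder rows/cols to standard.

W_7-reps of the 11 weights in Ā_7 (same 5-coord order as C):

    1: (0, 4, 1, 0, 2)
    2: (1, 0, 0, 0, 2)
    3: (0, 4, 1, 0, 2)
    4: (1, 1, 2, 0, 1)
    5: (0, 4, 1, 0, 2)
    6: (0, 4, 1, 0, 2)
    7: (1, 0, 0, 0, 2)
    8: (1, 0, 0, 0, 2)
    9: (1, 1, 2, 0, 1)
    10: (1, 0, 0, 0, 2)
    11: (0, 4, 1, 0, 2)

These 11 weights hit 3 W_7-dot-orbits; sizes (5, 4, 2):

[[1, 3, 5, 6, 11], [2, 7, 8, 10], [4, 9]]


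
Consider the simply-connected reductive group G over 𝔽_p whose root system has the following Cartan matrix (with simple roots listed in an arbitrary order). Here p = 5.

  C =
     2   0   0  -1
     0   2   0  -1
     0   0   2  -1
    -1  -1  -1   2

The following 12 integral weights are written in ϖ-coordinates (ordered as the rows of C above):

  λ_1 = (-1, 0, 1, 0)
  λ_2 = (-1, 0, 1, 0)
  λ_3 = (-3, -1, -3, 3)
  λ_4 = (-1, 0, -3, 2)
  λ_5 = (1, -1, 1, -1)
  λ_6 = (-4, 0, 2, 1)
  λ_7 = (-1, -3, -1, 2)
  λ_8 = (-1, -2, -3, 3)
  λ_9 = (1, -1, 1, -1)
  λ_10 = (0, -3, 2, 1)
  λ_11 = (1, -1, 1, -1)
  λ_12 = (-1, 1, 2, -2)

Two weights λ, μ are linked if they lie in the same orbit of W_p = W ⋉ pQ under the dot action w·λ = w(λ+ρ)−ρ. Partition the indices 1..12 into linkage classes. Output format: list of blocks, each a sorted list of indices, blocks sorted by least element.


Cartan matrix: type D_4 (|W|=192); un-permuting the 4 rows.

Alcove-folded reps (p=5, 12 weights, presented ϖ-order):

  λ_1+ρ ↦ (0, 1, 2, 1) · λ_2+ρ ↦ (0, 1, 2, 1) · λ_3+ρ ↦ (2, 0, 2, 0) · λ_4+ρ ↦ (0, 1, 2, 1) · λ_5+ρ ↦ (2, 0, 2, 0) · λ_6+ρ ↦ (2, 0, 2, 0) · λ_7+ρ ↦ (0, 2, 0, 1) · λ_8+ρ ↦ (0, 1, 2, 1) · λ_9+ρ ↦ (2, 0, 2, 0) · λ_10+ρ ↦ (0, 1, 2, 1) · λ_11+ρ ↦ (2, 0, 2, 0) · λ_12+ρ ↦ (1, 1, 2, 0)

Grouping the 12 weights by Ā_5-representative: 4 linkage classes.

[[1, 2, 4, 8, 10], [3, 5, 6, 9, 11], [7], [12]]


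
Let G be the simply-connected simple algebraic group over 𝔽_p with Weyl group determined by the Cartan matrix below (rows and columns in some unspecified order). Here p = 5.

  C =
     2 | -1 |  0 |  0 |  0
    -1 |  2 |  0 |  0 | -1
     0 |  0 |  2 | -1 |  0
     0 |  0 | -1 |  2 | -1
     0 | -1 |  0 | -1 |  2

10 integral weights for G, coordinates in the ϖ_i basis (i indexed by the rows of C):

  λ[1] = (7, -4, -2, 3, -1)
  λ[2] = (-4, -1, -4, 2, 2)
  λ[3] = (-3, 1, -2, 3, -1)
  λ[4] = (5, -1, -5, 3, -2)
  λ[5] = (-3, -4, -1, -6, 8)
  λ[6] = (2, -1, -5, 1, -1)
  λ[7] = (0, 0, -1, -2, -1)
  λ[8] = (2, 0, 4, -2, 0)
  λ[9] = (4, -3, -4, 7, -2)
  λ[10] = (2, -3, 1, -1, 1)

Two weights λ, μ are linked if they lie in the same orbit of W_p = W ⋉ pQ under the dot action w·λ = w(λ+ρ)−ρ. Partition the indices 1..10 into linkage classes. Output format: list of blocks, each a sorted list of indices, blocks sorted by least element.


Type A_5, rank 5, |W|=720; reorder rows/cols to standard.

Each λ_j+ρ reduced to Ā_5; 5-tuples below use C's row order:

  λ_1 → (1, 0, 0, 3, 0) · λ_2 → (1, 2, 2, 0, 0) · λ_3 → (1, 0, 0, 3, 0) · λ_4 → (1, 0, 0, 1, 0) · λ_5 → (1, 0, 0, 1, 0) · λ_6 → (1, 2, 2, 0, 0) · λ_7 → (1, 0, 0, 1, 0) · λ_8 → (1, 0, 0, 1, 0) · λ_9 → (1, 2, 2, 0, 0) · λ_10 → (1, 2, 2, 0, 0)

The 10 indices split into 3 linkage classes (same alcove rep ⇔ same W_5-dot-orbit):

[[1, 3], [2, 6, 9, 10], [4, 5, 7, 8]]


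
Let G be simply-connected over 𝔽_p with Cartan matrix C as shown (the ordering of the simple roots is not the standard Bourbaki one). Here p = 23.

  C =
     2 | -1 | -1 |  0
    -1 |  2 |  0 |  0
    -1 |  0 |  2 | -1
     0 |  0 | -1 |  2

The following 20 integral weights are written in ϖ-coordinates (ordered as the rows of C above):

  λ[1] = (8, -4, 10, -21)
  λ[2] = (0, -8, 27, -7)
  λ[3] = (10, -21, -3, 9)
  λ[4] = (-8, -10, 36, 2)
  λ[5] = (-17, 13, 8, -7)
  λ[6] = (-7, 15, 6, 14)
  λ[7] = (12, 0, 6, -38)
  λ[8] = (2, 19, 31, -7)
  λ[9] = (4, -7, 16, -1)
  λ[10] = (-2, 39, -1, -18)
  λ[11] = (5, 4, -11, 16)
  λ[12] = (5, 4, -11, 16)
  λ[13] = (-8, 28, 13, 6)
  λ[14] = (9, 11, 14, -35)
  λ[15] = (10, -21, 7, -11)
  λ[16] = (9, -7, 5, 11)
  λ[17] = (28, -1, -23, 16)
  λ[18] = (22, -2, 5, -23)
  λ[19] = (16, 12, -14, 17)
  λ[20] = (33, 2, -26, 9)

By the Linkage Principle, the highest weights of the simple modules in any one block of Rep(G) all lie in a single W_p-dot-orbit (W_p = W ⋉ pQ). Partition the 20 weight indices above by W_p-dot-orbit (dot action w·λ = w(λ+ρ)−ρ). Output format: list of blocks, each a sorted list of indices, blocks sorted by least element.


Root system A_4: the 4×4 matrix C matches after relabeling.

W_23-reps of the 20 weights in Ā_23 (same 4-coord order as C):

    λ_1 → (3, 0, 6, 11)
    λ_2 → (1, 5, 16, 0)
    λ_3 → (2, 9, 8, 1)
    λ_4 → (1, 2, 6, 7)
    λ_5 → (1, 2, 6, 7)
    λ_6 → (6, 1, 1, 6)
    λ_7 → (1, 2, 6, 7)
    λ_8 → (3, 0, 6, 11)
    λ_9 → (1, 5, 16, 0)
    λ_10 → (1, 5, 16, 0)
    λ_11 → (4, 1, 6, 7)
    λ_12 → (4, 1, 6, 7)
    λ_13 → (1, 2, 6, 7)
    λ_14 → (2, 9, 8, 1)
    λ_15 → (2, 9, 8, 1)
    λ_16 → (4, 1, 6, 7)
    λ_17 → (1, 5, 16, 0)
    λ_18 → (1, 5, 16, 0)
    λ_19 → (4, 1, 6, 7)
    λ_20 → (2, 9, 8, 1)

These 20 weights hit 6 W_23-dot-orbits; sizes (2, 5, 4, 4, 1, 4):

[[1, 8], [2, 9, 10, 17, 18], [3, 14, 15, 20], [4, 5, 7, 13], [6], [11, 12, 16, 19]]


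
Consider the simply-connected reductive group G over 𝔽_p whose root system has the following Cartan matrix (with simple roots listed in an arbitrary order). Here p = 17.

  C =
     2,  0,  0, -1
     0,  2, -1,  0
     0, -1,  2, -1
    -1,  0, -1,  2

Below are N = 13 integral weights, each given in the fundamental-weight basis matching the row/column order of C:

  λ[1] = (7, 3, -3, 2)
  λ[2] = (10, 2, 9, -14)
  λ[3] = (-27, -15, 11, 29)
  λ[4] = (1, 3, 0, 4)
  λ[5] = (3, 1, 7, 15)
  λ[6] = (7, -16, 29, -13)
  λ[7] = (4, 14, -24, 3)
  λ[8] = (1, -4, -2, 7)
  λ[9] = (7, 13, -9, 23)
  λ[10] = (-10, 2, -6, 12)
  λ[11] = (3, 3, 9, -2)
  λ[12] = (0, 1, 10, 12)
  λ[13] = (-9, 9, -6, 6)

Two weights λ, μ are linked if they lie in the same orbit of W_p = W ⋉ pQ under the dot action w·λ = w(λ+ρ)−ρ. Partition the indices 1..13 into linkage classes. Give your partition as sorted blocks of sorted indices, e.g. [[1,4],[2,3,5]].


Root system A_4: the 4×4 matrix C matches after relabeling.

λ_j+ρ reflected into Ā_17 (⟨·,θ^∨⟩≤17); 4-tuples as given:

  [1] (8, 2, 2, 1);  [2] (2, 0, 3, 8);  [3] (8, 2, 2, 1);  [4] (2, 4, 1, 5);  [5] (2, 1, 3, 4);  [6] (8, 2, 2, 1);  [7] (8, 2, 2, 1);  [8] (2, 1, 3, 4);  [9] (2, 1, 3, 4);  [10] (8, 2, 2, 1);  [11] (3, 4, 9, 1);  [12] (2, 1, 3, 4);  [13] (2, 4, 1, 5)

5 distinct reps among the 13 weights ⇒ 5 W_17-linkage classes:

[[1, 3, 6, 7, 10], [2], [4, 13], [5, 8, 9, 12], [11]]


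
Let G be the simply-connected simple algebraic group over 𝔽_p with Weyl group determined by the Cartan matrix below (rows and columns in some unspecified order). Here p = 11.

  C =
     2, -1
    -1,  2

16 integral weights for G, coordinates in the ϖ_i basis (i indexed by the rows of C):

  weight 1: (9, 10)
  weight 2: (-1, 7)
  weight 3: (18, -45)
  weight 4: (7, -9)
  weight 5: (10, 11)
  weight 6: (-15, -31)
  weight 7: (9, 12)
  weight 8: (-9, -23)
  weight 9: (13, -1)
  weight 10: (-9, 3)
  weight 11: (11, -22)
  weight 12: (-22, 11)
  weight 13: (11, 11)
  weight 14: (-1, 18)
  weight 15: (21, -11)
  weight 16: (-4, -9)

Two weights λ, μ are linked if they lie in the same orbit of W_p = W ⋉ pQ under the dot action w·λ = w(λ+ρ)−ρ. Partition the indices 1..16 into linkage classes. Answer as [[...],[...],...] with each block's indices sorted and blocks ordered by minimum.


Root system A_2: the 2×2 matrix C matches after relabeling.

Alcove-folded reps (p=11, 16 weights, presented ϖ-order):

  [1] (0, 1) · [2] (0, 8) · [3] (0, 3) · [4] (0, 8) · [5] (0, 1) · [6] (0, 8) · [7] (1, 1) · [8] (8, 3) · [9] (8, 3) · [10] (4, 4) · [11] (1, 1) · [12] (1, 1) · [13] (1, 1) · [14] (8, 3) · [15] (0, 1) · [16] (8, 3)

These 16 weights hit 6 W_11-dot-orbits; sizes (3, 3, 1, 4, 4, 1):

[[1, 5, 15], [2, 4, 6], [3], [7, 11, 12, 13], [8, 9, 14, 16], [10]]


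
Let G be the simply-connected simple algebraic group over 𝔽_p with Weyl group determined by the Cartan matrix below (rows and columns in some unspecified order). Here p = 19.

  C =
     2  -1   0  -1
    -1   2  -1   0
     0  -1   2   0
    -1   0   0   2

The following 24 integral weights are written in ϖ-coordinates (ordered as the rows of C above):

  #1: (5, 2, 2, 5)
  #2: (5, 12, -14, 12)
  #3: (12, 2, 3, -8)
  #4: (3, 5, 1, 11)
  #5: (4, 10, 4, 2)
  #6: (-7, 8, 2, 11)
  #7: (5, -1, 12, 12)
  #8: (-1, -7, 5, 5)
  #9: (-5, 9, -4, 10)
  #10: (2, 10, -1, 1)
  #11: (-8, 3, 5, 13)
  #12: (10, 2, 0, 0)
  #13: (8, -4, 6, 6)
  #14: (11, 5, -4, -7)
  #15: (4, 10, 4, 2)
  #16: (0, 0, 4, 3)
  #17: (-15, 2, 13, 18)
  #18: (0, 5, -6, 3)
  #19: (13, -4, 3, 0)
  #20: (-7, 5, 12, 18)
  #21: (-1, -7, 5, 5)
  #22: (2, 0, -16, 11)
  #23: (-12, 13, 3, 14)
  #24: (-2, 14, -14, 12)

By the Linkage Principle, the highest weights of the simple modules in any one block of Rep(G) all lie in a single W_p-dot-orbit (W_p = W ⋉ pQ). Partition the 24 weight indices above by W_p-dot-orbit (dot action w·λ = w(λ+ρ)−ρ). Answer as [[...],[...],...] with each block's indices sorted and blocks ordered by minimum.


A_4 Cartan matrix, 4 simple roots permuted; ρ=(1,1,1,1).

Ā_19 reps of the 24 weights (A_4, coords as presented):

  [1] (6, 3, 3, 6) · [2] (6, 0, 0, 0) · [3] (6, 3, 3, 6) · [4] (4, 3, 3, 7) · [5] (3, 11, 0, 2) · [6] (6, 3, 3, 6) · [7] (6, 0, 0, 0) · [8] (6, 0, 0, 0) · [9] (4, 3, 3, 7) · [10] (3, 11, 0, 2) · [11] (4, 3, 3, 7) · [12] (11, 3, 1, 1) · [13] (6, 3, 3, 6) · [14] (6, 3, 3, 6) · [15] (3, 11, 0, 2) · [16] (1, 1, 5, 4) · [17] (3, 11, 0, 2) · [18] (1, 1, 5, 4) · [19] (11, 3, 1, 1) · [20] (6, 0, 0, 0) · [21] (6, 0, 0, 0) · [22] (11, 3, 1, 1) · [23] (11, 3, 1, 1) · [24] (1, 1, 5, 4)

6 distinct reps among the 24 weights ⇒ 6 W_19-linkage classes:

[[1, 3, 6, 13, 14], [2, 7, 8, 20, 21], [4, 9, 11], [5, 10, 15, 17], [12, 19, 22, 23], [16, 18, 24]]


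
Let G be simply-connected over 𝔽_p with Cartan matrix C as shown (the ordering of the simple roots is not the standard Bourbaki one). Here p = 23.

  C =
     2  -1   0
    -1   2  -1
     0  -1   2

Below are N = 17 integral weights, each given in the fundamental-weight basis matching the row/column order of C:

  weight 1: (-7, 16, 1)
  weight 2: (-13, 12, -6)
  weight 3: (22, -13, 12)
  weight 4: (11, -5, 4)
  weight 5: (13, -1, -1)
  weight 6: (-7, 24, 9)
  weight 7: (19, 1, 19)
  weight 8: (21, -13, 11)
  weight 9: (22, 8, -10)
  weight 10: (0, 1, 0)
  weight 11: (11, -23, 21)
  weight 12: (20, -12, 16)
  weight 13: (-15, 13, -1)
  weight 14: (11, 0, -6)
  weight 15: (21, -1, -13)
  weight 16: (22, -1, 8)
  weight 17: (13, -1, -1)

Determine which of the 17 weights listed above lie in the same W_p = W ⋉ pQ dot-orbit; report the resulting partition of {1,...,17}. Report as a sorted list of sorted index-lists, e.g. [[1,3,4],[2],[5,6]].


A_3 Cartan matrix, 3 simple roots permuted; ρ=(1,1,1).

Each λ_j+ρ reduced to Ā_23; 3-tuples below use C's row order:

    1: (6, 11, 2)
    2: (8, 4, 1)
    3: (10, 12, 0)
    4: (8, 4, 1)
    5: (14, 0, 0)
    6: (6, 11, 2)
    7: (1, 2, 1)
    8: (10, 12, 0)
    9: (14, 0, 0)
    10: (1, 2, 1)
    11: (10, 12, 0)
    12: (6, 11, 2)
    13: (14, 0, 0)
    14: (8, 4, 1)
    15: (10, 12, 0)
    16: (14, 0, 0)
    17: (14, 0, 0)

Partition of {1..17} into 5 W_23-dot-orbits:

[[1, 6, 12], [2, 4, 14], [3, 8, 11, 15], [5, 9, 13, 16, 17], [7, 10]]
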